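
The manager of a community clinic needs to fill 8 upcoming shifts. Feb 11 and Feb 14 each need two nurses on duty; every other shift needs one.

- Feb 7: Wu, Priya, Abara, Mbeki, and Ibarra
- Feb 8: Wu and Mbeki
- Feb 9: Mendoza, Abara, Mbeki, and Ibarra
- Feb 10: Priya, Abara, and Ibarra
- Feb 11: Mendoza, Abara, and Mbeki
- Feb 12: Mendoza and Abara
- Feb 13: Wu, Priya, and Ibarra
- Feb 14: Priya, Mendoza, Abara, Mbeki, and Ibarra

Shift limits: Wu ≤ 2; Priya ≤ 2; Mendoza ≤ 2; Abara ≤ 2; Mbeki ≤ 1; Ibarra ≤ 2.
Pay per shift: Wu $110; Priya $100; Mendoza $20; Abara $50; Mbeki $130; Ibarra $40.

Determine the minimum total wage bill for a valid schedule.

$640

Picking the cheapest available nurse for each shift independently would cost $400, but that ignores the shift limits.
An optimal schedule: Feb 7→Wu, Feb 8→Wu, Feb 9→Ibarra, Feb 10→Ibarra, Feb 11→Mendoza+Abara, Feb 12→Mendoza, Feb 13→Priya, Feb 14→Abara+Priya.
Total: 110 + 110 + 40 + 40 + 20 + 50 + 20 + 100 + 50 + 100 = $640.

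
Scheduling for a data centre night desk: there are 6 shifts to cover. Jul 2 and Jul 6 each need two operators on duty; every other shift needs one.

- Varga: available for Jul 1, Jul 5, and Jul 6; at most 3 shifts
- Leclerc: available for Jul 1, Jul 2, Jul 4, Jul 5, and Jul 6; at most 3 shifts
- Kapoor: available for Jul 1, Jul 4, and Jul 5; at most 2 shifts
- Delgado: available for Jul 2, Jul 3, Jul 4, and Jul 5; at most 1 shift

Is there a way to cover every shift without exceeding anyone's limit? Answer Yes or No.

Total capacity is 9 and 8 slots are needed, so capacity alone doesn't rule it out.
Shifts {Jul 2, Jul 3} need 3 worker-slots in total, but the operators available for any of those shifts (Leclerc and Delgado) can supply at most 2 among them. So no valid schedule exists.

No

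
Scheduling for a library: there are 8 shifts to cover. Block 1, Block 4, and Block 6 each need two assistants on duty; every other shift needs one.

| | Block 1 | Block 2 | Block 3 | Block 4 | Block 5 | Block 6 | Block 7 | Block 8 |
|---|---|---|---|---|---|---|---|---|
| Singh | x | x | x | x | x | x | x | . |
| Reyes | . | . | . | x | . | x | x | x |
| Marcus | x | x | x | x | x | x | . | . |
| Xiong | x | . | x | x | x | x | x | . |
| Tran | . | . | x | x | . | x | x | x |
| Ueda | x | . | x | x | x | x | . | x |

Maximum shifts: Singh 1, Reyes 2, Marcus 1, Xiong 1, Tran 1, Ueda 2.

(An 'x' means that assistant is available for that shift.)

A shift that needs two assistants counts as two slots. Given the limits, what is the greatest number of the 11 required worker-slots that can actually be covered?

Total capacity across all assistants is 1+2+1+1+1+2 = 8, and 11 slots are needed, so at most 8 can be filled.
An assignment achieving 8: Block 1→Marcus+Xiong, Block 2→Singh, Block 3→Tran, Block 4→Ueda, Block 5→Ueda, Block 7→Reyes, Block 8→Reyes.
Loads: Singh 1/1, Reyes 2/2, Marcus 1/1, Xiong 1/1, Tran 1/1, Ueda 2/2.

8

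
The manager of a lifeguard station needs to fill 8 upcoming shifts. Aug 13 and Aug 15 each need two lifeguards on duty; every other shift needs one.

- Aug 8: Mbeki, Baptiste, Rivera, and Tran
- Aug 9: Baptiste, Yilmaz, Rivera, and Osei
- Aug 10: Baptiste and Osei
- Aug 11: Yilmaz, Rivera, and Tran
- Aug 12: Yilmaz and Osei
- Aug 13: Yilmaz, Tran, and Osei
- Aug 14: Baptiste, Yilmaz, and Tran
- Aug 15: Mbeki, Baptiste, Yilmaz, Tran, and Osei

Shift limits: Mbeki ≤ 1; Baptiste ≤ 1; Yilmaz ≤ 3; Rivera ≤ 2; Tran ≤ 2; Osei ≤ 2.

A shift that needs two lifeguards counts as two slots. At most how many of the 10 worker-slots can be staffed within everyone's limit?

Total capacity across all lifeguards is 1+1+3+2+2+2 = 11, and 10 slots are needed, so at most 10 can be filled.
An assignment achieving 10: Aug 8→Rivera, Aug 9→Rivera, Aug 10→Baptiste, Aug 11→Yilmaz, Aug 12→Yilmaz, Aug 13→Yilmaz+Tran, Aug 14→Tran, Aug 15→Mbeki+Osei.
Loads: Mbeki 1/1, Baptiste 1/1, Yilmaz 3/3, Rivera 2/2, Tran 2/2, Osei 1/2.

10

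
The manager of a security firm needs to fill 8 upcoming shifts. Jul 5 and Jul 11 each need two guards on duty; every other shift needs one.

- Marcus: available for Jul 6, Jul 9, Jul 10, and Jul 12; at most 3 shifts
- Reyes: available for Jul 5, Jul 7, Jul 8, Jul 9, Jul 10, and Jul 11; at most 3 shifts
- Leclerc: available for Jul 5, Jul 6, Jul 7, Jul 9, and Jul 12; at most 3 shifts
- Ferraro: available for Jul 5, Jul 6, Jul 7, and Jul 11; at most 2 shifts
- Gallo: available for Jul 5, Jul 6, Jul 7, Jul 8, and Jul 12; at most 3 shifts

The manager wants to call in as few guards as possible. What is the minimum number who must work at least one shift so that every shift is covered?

4

10 slots to fill and no one can take more than 3, so at least ⌈10/3⌉ = 4 guards are needed.
Marcus, Reyes, Leclerc, and Ferraro alone can cover everything: Jul 5→Reyes+Leclerc, Jul 6→Marcus, Jul 7→Leclerc, Jul 8→Reyes, Jul 9→Leclerc, Jul 10→Marcus, Jul 11→Reyes+Ferraro, Jul 12→Marcus.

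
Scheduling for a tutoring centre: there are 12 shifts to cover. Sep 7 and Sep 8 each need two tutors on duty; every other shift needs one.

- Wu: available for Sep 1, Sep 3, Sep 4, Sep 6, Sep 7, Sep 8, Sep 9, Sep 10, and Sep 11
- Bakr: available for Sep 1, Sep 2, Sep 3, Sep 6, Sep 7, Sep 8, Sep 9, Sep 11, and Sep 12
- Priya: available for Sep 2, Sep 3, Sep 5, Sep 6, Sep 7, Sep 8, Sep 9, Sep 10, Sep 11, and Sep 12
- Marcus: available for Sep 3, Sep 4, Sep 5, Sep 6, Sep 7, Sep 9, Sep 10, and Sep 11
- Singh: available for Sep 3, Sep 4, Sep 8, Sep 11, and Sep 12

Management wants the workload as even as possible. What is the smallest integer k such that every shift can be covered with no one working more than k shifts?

3

With 5 tutors and 14 worker-slots to fill, someone must work at least ⌈14/5⌉ = 3 shifts, so k ≥ 3.
k = 3 works: Sep 1→Wu, Sep 2→Bakr, Sep 3→Marcus, Sep 4→Wu, Sep 5→Priya, Sep 6→Bakr, Sep 7→Priya+Marcus, Sep 8→Priya+Singh, Sep 9→Marcus, Sep 10→Wu, Sep 11→Singh, Sep 12→Bakr.
Loads: Wu 3, Bakr 3, Priya 3, Marcus 3, Singh 2 — all ≤ 3.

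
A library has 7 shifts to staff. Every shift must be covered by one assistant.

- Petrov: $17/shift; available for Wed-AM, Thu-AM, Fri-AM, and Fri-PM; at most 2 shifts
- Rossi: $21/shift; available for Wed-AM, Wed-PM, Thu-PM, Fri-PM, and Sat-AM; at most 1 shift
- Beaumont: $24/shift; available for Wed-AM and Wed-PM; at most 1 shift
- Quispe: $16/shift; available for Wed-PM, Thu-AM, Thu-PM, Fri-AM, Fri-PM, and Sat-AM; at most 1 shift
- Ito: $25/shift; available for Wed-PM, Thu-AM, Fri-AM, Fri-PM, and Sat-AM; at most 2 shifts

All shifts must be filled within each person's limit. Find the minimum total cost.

$145

Picking the cheapest available assistant for each shift independently would cost $113, but that ignores the shift limits.
An optimal schedule: Wed-AM→Petrov, Wed-PM→Beaumont, Thu-AM→Petrov, Thu-PM→Rossi, Fri-AM→Quispe, Fri-PM→Ito, Sat-AM→Ito.
Total: 17 + 24 + 17 + 21 + 16 + 25 + 25 = $145.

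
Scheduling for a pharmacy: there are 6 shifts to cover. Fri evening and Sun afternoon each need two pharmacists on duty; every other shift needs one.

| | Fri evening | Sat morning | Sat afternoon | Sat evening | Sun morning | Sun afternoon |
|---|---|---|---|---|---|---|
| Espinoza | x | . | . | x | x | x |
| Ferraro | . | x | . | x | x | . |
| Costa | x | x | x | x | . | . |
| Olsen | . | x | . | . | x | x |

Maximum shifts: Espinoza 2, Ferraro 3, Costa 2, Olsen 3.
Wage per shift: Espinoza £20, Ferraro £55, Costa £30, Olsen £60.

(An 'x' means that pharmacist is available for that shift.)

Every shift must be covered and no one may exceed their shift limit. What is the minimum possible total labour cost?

£325

Fri evening can only be covered by Espinoza and Costa, so that assignment is forced.
Sat afternoon can only be covered by Costa, so that assignment is forced.
Sun afternoon can only be covered by Espinoza and Olsen, so that assignment is forced.
Picking the cheapest available pharmacist for each shift independently would cost £230, but that ignores the shift limits.
An optimal schedule: Fri evening→Espinoza+Costa, Sat morning→Ferraro, Sat afternoon→Costa, Sat evening→Ferraro, Sun morning→Ferraro, Sun afternoon→Espinoza+Olsen.
Total: 20 + 30 + 55 + 30 + 55 + 55 + 20 + 60 = £325.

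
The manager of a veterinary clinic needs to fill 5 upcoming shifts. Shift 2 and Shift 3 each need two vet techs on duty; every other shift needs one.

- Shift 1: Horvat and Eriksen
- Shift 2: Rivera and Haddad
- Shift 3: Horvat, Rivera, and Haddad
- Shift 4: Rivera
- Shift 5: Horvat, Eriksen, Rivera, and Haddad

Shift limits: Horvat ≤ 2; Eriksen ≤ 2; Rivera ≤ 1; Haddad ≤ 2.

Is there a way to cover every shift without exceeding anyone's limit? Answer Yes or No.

Total capacity is 7 and 7 slots are needed, so capacity alone doesn't rule it out.
Shifts {Shift 2, Shift 4} need 3 worker-slots in total, but the vet techs available for any of those shifts (Rivera and Haddad) can supply at most 2 among them. So no valid schedule exists.

No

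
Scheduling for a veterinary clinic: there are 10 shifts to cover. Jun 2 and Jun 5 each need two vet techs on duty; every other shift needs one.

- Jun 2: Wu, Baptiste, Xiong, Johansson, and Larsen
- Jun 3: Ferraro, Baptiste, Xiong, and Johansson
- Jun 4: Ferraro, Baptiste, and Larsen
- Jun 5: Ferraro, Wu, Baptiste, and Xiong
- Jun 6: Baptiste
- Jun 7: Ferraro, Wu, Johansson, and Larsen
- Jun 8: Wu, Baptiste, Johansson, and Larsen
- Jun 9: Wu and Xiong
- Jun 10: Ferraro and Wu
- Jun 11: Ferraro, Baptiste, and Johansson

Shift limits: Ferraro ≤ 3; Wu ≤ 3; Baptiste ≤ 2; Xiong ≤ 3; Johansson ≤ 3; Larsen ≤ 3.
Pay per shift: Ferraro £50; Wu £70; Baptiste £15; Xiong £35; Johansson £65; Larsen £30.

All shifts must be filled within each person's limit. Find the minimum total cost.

Jun 6 can only be covered by Baptiste, so that assignment is forced.
Picking the cheapest available vet tech for each shift independently would cost £285, but that ignores the shift limits.
An optimal schedule: Jun 2→Larsen+Johansson, Jun 3→Xiong, Jun 4→Baptiste, Jun 5→Xiong+Ferraro, Jun 6→Baptiste, Jun 7→Larsen, Jun 8→Larsen, Jun 9→Xiong, Jun 10→Ferraro, Jun 11→Ferraro.
Total: 30 + 65 + 35 + 15 + 35 + 50 + 15 + 30 + 30 + 35 + 50 + 50 = £440.

£440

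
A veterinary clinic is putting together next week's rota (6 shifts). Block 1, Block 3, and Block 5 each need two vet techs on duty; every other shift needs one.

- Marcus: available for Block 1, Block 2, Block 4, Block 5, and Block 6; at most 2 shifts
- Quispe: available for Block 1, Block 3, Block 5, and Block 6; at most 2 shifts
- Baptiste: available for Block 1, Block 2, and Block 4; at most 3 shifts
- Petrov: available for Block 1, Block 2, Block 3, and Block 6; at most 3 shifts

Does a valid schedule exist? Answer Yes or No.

Block 3 can only be covered by Quispe and Petrov, so that assignment is forced.
Block 5 can only be covered by Marcus and Quispe, so that assignment is forced.
One valid schedule: Block 1→Baptiste+Petrov, Block 2→Baptiste, Block 3→Quispe+Petrov, Block 4→Marcus, Block 5→Marcus+Quispe, Block 6→Petrov.
Loads: Marcus 2/2, Quispe 2/2, Baptiste 2/3, Petrov 3/3 — all within limits.

Yes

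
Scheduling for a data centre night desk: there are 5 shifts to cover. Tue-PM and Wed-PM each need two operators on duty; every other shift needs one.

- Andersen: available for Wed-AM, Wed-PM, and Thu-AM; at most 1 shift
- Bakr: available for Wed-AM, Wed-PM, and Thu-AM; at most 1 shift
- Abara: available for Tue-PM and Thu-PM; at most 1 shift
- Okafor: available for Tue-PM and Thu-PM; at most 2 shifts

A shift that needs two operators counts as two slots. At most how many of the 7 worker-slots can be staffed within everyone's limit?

Total capacity across all operators is 1+1+1+2 = 5, and 7 slots are needed, so at most 5 can be filled.
An assignment achieving 5: Tue-PM→Abara+Okafor, Wed-AM→Andersen, Wed-PM→Bakr, Thu-PM→Okafor.
Loads: Andersen 1/1, Bakr 1/1, Abara 1/1, Okafor 2/2.

5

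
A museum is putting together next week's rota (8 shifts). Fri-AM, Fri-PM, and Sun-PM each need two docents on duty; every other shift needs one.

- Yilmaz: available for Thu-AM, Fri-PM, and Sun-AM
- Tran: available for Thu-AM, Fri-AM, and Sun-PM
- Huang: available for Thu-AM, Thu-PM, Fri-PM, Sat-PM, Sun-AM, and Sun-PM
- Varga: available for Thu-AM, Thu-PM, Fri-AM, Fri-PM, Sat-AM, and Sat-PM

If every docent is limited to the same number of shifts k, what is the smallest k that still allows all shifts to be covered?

With 4 docents and 11 worker-slots to fill, someone must work at least ⌈11/4⌉ = 3 shifts, so k ≥ 3.
k = 3 works: Thu-AM→Yilmaz, Thu-PM→Huang, Fri-AM→Tran+Varga, Fri-PM→Yilmaz+Varga, Sat-AM→Varga, Sat-PM→Huang, Sun-AM→Yilmaz, Sun-PM→Tran+Huang.
Loads: Yilmaz 3, Tran 2, Huang 3, Varga 3 — all ≤ 3.

3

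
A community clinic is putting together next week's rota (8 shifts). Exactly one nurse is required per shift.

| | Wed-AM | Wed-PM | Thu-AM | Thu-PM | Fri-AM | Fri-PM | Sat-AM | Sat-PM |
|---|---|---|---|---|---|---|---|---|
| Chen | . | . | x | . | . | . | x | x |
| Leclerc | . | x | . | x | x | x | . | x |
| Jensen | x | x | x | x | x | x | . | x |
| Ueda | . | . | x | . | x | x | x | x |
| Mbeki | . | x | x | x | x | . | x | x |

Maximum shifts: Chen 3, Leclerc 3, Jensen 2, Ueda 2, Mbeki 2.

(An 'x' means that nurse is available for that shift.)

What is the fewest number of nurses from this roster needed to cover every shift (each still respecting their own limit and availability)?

3

8 slots to fill and no one can take more than 3, so at least ⌈8/3⌉ = 3 nurses are needed.
Chen, Leclerc, and Jensen alone can cover everything: Wed-AM→Jensen, Wed-PM→Leclerc, Thu-AM→Chen, Thu-PM→Leclerc, Fri-AM→Leclerc, Fri-PM→Jensen, Sat-AM→Chen, Sat-PM→Chen.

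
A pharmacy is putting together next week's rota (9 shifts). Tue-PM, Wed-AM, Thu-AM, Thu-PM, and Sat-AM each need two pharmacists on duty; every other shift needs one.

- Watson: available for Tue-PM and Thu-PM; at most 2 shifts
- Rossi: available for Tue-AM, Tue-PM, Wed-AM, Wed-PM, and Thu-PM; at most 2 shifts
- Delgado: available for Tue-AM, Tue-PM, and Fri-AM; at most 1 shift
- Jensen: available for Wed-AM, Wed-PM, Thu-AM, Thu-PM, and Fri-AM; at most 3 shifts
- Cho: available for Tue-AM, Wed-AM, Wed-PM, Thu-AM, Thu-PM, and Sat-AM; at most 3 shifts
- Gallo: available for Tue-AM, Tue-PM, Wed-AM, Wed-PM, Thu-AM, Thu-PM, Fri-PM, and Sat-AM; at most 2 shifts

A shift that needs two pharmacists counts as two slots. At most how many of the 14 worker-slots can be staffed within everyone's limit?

Total capacity across all pharmacists is 2+2+1+3+3+2 = 13, and 14 slots are needed, so at most 13 can be filled.
An assignment achieving 13: Tue-AM→Rossi, Tue-PM→Watson+Rossi, Wed-AM→Jensen+Cho, Wed-PM→Jensen, Thu-AM→Jensen+Cho, Thu-PM→Watson, Fri-AM→Delgado, Fri-PM→Gallo, Sat-AM→Cho+Gallo.
Loads: Watson 2/2, Rossi 2/2, Delgado 1/1, Jensen 3/3, Cho 3/3, Gallo 2/2.

13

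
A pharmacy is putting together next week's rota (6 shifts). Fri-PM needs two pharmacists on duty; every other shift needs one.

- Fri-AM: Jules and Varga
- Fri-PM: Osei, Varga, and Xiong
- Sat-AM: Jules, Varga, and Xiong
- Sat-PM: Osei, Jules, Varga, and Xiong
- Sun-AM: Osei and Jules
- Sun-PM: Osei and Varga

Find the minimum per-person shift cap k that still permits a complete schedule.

2

With 4 pharmacists and 7 worker-slots to fill, someone must work at least ⌈7/4⌉ = 2 shifts, so k ≥ 2.
k = 2 works: Fri-AM→Jules, Fri-PM→Varga+Xiong, Sat-AM→Jules, Sat-PM→Varga, Sun-AM→Osei, Sun-PM→Osei.
Loads: Osei 2, Jules 2, Varga 2, Xiong 1 — all ≤ 2.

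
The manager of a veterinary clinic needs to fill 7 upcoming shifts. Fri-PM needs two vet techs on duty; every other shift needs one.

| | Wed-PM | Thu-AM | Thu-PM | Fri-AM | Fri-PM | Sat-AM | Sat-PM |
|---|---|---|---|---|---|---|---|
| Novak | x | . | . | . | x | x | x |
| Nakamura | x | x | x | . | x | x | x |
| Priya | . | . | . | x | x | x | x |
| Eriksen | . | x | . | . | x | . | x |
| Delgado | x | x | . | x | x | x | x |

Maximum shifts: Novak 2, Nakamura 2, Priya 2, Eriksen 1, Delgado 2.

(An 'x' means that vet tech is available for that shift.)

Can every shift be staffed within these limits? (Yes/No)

Yes

Thu-PM can only be covered by Nakamura, so that assignment is forced.
One valid schedule: Wed-PM→Novak, Thu-AM→Nakamura, Thu-PM→Nakamura, Fri-AM→Priya, Fri-PM→Eriksen+Delgado, Sat-AM→Novak, Sat-PM→Priya.
Loads: Novak 2/2, Nakamura 2/2, Priya 2/2, Eriksen 1/1, Delgado 1/2 — all within limits.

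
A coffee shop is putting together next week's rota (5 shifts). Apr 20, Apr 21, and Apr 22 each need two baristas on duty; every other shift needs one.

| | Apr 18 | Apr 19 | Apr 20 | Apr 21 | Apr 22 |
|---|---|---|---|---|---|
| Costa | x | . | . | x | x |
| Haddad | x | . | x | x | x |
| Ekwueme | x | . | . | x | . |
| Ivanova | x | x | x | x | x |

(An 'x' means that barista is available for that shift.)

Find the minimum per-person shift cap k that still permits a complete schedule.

With 4 baristas and 8 worker-slots to fill, someone must work at least ⌈8/4⌉ = 2 shifts, so k ≥ 2.
k = 2 works: Apr 18→Ekwueme, Apr 19→Ivanova, Apr 20→Haddad+Ivanova, Apr 21→Costa+Ekwueme, Apr 22→Costa+Haddad.
Loads: Costa 2, Haddad 2, Ekwueme 2, Ivanova 2 — all ≤ 2.

2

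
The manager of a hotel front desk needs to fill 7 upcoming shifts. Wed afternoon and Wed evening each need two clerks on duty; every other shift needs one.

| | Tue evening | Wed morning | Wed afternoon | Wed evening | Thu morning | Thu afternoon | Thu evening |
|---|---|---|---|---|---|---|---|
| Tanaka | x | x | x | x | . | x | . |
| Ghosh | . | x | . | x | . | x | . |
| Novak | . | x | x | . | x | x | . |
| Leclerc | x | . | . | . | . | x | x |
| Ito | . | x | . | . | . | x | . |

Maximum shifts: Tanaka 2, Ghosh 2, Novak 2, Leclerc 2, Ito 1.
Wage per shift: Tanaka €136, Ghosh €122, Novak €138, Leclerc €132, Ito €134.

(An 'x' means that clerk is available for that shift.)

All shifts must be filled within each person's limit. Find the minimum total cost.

€1190

Wed afternoon can only be covered by Tanaka and Novak, so that assignment is forced.
Wed evening can only be covered by Tanaka and Ghosh, so that assignment is forced.
Thu morning can only be covered by Novak, so that assignment is forced.
Picking the cheapest available clerk for each shift independently would cost €1178, but that ignores the shift limits.
An optimal schedule: Tue evening→Leclerc, Wed morning→Ghosh, Wed afternoon→Tanaka+Novak, Wed evening→Tanaka+Ghosh, Thu morning→Novak, Thu afternoon→Ito, Thu evening→Leclerc.
Total: 132 + 122 + 136 + 138 + 136 + 122 + 138 + 134 + 132 = €1190.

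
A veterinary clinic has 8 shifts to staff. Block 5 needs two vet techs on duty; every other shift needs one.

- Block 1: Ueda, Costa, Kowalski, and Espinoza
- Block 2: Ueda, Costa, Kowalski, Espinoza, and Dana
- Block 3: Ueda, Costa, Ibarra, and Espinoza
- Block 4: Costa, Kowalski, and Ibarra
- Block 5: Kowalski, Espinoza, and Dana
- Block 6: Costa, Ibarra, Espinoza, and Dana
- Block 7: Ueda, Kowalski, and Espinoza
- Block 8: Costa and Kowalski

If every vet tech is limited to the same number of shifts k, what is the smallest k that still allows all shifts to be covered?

2

With 6 vet techs and 9 worker-slots to fill, someone must work at least ⌈9/6⌉ = 2 shifts, so k ≥ 2.
k = 2 works: Block 1→Ueda, Block 2→Kowalski, Block 3→Ibarra, Block 4→Costa, Block 5→Kowalski+Espinoza, Block 6→Ibarra, Block 7→Ueda, Block 8→Costa.
Loads: Ueda 2, Costa 2, Kowalski 2, Ibarra 2, Espinoza 1, Dana 0 — all ≤ 2.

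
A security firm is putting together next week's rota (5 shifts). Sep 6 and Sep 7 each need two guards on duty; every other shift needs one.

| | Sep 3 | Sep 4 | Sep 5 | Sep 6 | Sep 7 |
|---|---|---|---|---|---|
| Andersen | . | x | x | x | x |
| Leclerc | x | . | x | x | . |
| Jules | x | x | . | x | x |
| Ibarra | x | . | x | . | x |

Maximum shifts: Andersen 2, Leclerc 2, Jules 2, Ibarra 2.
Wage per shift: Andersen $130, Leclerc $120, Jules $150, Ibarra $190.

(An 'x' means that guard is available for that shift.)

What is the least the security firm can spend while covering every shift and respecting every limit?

$990

Picking the cheapest available guard for each shift independently would cost $900, but that ignores the shift limits.
An optimal schedule: Sep 3→Leclerc, Sep 4→Andersen, Sep 5→Andersen, Sep 6→Leclerc+Jules, Sep 7→Jules+Ibarra.
Total: 120 + 130 + 130 + 120 + 150 + 150 + 190 = $990.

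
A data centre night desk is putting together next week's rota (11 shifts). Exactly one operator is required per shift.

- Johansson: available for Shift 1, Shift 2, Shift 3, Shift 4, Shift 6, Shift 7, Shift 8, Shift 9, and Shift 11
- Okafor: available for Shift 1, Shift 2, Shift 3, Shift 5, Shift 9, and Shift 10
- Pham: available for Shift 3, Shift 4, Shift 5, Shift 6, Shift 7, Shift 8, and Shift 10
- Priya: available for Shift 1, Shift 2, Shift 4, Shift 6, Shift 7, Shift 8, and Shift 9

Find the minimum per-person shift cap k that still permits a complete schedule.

With 4 operators and 11 worker-slots to fill, someone must work at least ⌈11/4⌉ = 3 shifts, so k ≥ 3.
k = 3 works: Shift 1→Johansson, Shift 2→Johansson, Shift 3→Okafor, Shift 4→Pham, Shift 5→Okafor, Shift 6→Pham, Shift 7→Pham, Shift 8→Priya, Shift 9→Priya, Shift 10→Okafor, Shift 11→Johansson.
Loads: Johansson 3, Okafor 3, Pham 3, Priya 2 — all ≤ 3.

3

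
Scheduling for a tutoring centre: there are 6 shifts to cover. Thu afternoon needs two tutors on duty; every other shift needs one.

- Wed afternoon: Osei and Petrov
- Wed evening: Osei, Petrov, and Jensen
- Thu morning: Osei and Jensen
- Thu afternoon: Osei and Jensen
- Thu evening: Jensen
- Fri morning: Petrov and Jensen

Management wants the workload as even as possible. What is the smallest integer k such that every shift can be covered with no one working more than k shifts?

With 3 tutors and 7 worker-slots to fill, someone must work at least ⌈7/3⌉ = 3 shifts, so k ≥ 3.
k = 3 works: Wed afternoon→Osei, Wed evening→Petrov, Thu morning→Osei, Thu afternoon→Osei+Jensen, Thu evening→Jensen, Fri morning→Petrov.
Loads: Osei 3, Petrov 2, Jensen 2 — all ≤ 3.

3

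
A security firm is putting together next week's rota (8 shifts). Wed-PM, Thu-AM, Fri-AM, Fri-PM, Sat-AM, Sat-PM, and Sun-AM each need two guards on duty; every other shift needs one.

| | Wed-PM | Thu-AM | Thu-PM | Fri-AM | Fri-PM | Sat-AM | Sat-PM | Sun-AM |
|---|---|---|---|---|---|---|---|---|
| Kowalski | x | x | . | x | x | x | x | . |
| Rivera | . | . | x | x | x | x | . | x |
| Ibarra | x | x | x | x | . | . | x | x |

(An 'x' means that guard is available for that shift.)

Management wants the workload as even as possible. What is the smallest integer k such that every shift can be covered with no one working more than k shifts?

With 3 guards and 15 worker-slots to fill, someone must work at least ⌈15/3⌉ = 5 shifts, so k ≥ 5.
k = 5 works: Wed-PM→Kowalski+Ibarra, Thu-AM→Kowalski+Ibarra, Thu-PM→Rivera, Fri-AM→Rivera+Ibarra, Fri-PM→Kowalski+Rivera, Sat-AM→Kowalski+Rivera, Sat-PM→Kowalski+Ibarra, Sun-AM→Rivera+Ibarra.
Loads: Kowalski 5, Rivera 5, Ibarra 5 — all ≤ 5.

5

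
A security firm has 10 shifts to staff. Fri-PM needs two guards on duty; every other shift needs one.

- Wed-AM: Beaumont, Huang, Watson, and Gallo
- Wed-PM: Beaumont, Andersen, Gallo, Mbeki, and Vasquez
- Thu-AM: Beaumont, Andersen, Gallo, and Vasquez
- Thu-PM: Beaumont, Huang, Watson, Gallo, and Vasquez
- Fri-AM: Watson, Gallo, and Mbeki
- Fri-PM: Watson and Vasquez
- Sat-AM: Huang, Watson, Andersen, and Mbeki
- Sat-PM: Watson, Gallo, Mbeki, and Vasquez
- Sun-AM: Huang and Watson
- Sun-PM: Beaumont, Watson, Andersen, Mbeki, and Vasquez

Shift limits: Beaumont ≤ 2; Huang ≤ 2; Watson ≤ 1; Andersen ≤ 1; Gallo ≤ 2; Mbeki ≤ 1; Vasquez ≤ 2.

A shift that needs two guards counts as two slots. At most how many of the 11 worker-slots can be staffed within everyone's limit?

11

Total capacity across all guards is 2+2+1+1+2+1+2 = 11, and 11 slots are needed, so at most 11 can be filled.
An assignment achieving 11: Wed-AM→Beaumont, Wed-PM→Andersen, Thu-AM→Beaumont, Thu-PM→Vasquez, Fri-AM→Gallo, Fri-PM→Watson+Vasquez, Sat-AM→Huang, Sat-PM→Gallo, Sun-AM→Huang, Sun-PM→Mbeki.
Loads: Beaumont 2/2, Huang 2/2, Watson 1/1, Andersen 1/1, Gallo 2/2, Mbeki 1/1, Vasquez 2/2.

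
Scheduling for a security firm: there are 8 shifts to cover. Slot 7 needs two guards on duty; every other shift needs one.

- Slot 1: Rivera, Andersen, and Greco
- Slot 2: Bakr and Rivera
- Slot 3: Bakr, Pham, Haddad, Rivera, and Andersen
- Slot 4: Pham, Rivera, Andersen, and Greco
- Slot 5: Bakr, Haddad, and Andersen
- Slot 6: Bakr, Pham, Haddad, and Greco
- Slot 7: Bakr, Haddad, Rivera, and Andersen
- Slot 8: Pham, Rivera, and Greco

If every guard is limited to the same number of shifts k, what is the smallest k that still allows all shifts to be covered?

With 6 guards and 9 worker-slots to fill, someone must work at least ⌈9/6⌉ = 2 shifts, so k ≥ 2.
k = 2 works: Slot 1→Rivera, Slot 2→Bakr, Slot 3→Haddad, Slot 4→Pham, Slot 5→Bakr, Slot 6→Haddad, Slot 7→Rivera+Andersen, Slot 8→Pham.
Loads: Bakr 2, Pham 2, Haddad 2, Rivera 2, Andersen 1, Greco 0 — all ≤ 2.

2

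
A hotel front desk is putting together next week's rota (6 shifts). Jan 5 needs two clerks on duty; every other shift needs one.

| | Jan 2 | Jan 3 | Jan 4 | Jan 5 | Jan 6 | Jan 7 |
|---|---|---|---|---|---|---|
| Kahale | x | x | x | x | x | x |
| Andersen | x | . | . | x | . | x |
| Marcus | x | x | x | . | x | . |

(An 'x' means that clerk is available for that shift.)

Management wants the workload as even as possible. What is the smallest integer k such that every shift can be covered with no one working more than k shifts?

With 3 clerks and 7 worker-slots to fill, someone must work at least ⌈7/3⌉ = 3 shifts, so k ≥ 3.
k = 3 works: Jan 2→Andersen, Jan 3→Kahale, Jan 4→Kahale, Jan 5→Kahale+Andersen, Jan 6→Marcus, Jan 7→Andersen.
Loads: Kahale 3, Andersen 3, Marcus 1 — all ≤ 3.

3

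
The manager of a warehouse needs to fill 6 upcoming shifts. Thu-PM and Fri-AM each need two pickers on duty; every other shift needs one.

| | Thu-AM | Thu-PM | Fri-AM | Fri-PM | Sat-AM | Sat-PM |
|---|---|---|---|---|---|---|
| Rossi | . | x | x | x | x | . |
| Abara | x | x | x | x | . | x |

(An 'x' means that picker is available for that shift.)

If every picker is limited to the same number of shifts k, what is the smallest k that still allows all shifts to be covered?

4

With 2 pickers and 8 worker-slots to fill, someone must work at least ⌈8/2⌉ = 4 shifts, so k ≥ 4.
k = 4 works: Thu-AM→Abara, Thu-PM→Rossi+Abara, Fri-AM→Rossi+Abara, Fri-PM→Rossi, Sat-AM→Rossi, Sat-PM→Abara.
Loads: Rossi 4, Abara 4 — all ≤ 4.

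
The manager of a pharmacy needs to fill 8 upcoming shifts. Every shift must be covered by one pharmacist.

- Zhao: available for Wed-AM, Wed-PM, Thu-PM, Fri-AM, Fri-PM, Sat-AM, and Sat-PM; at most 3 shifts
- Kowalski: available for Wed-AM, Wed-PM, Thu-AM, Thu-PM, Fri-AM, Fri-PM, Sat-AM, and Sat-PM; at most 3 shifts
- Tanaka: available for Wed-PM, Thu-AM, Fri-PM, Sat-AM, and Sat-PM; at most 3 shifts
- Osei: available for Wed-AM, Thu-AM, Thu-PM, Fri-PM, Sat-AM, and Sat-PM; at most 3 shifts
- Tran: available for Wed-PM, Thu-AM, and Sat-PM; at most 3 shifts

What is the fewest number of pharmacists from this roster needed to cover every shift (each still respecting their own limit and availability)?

8 slots to fill and no one can take more than 3, so at least ⌈8/3⌉ = 3 pharmacists are needed.
Zhao, Kowalski, and Tanaka alone can cover everything: Wed-AM→Zhao, Wed-PM→Kowalski, Thu-AM→Kowalski, Thu-PM→Zhao, Fri-AM→Zhao, Fri-PM→Kowalski, Sat-AM→Tanaka, Sat-PM→Tanaka.

3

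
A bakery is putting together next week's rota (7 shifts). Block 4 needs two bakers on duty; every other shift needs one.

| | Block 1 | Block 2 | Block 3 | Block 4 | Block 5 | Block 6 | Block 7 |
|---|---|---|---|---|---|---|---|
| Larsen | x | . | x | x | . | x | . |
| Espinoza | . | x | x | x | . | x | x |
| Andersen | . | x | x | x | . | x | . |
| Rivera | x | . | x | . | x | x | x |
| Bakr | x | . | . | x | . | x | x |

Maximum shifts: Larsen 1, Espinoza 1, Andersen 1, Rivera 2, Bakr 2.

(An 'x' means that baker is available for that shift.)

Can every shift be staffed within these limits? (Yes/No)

Total capacity is 1+1+1+2+2 = 7 but 8 worker-slots are needed — infeasible.

No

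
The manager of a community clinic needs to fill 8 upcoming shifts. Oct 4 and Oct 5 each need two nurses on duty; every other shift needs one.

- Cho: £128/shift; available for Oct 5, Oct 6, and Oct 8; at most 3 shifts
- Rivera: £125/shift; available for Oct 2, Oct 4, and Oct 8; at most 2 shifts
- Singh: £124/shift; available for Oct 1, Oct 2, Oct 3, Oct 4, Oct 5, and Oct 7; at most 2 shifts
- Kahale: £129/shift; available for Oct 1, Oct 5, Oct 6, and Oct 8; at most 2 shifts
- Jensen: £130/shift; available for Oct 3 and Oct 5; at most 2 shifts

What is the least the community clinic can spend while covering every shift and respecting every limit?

Oct 4 can only be covered by Rivera and Singh, so that assignment is forced.
Oct 7 can only be covered by Singh, so that assignment is forced.
Picking the cheapest available nurse for each shift independently would cost £1250, but that ignores the shift limits.
An optimal schedule: Oct 1→Kahale, Oct 2→Rivera, Oct 3→Jensen, Oct 4→Rivera+Singh, Oct 5→Cho+Kahale, Oct 6→Cho, Oct 7→Singh, Oct 8→Cho.
Total: 129 + 125 + 130 + 125 + 124 + 128 + 129 + 128 + 124 + 128 = £1270.

£1270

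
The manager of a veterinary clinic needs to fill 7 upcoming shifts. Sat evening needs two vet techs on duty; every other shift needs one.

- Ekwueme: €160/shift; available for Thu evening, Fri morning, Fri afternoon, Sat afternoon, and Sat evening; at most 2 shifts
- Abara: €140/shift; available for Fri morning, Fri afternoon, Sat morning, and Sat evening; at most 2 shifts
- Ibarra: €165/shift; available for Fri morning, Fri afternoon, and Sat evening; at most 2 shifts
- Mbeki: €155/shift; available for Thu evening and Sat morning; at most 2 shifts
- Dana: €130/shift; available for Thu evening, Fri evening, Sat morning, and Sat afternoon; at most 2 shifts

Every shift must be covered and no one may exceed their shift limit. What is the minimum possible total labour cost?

€1170

Fri evening can only be covered by Dana, so that assignment is forced.
Picking the cheapest available vet tech for each shift independently would cost €1100, but that ignores the shift limits.
An optimal schedule: Thu evening→Mbeki, Fri morning→Abara, Fri afternoon→Ekwueme, Fri evening→Dana, Sat morning→Mbeki, Sat afternoon→Dana, Sat evening→Abara+Ekwueme.
Total: 155 + 140 + 160 + 130 + 155 + 130 + 140 + 160 = €1170.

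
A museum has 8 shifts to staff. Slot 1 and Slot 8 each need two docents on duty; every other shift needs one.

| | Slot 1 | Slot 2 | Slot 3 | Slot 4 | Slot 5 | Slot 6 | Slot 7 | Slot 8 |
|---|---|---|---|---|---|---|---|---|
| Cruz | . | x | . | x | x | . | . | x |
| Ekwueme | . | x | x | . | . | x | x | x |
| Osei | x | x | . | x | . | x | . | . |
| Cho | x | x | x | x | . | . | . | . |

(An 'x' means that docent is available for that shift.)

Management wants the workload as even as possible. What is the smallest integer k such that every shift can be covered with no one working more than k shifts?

3

With 4 docents and 10 worker-slots to fill, someone must work at least ⌈10/4⌉ = 3 shifts, so k ≥ 3.
k = 3 works: Slot 1→Osei+Cho, Slot 2→Osei, Slot 3→Ekwueme, Slot 4→Cruz, Slot 5→Cruz, Slot 6→Osei, Slot 7→Ekwueme, Slot 8→Cruz+Ekwueme.
Loads: Cruz 3, Ekwueme 3, Osei 3, Cho 1 — all ≤ 3.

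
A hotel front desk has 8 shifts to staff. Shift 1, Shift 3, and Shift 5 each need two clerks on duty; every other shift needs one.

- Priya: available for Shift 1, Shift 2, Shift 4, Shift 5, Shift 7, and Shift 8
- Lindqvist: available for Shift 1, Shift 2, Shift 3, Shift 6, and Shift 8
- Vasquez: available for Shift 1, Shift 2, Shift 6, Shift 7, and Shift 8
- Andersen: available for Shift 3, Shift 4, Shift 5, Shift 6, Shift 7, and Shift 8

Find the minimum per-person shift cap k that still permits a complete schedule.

3

With 4 clerks and 11 worker-slots to fill, someone must work at least ⌈11/4⌉ = 3 shifts, so k ≥ 3.
k = 3 works: Shift 1→Priya+Lindqvist, Shift 2→Lindqvist, Shift 3→Lindqvist+Andersen, Shift 4→Priya, Shift 5→Priya+Andersen, Shift 6→Vasquez, Shift 7→Vasquez, Shift 8→Vasquez.
Loads: Priya 3, Lindqvist 3, Vasquez 3, Andersen 2 — all ≤ 3.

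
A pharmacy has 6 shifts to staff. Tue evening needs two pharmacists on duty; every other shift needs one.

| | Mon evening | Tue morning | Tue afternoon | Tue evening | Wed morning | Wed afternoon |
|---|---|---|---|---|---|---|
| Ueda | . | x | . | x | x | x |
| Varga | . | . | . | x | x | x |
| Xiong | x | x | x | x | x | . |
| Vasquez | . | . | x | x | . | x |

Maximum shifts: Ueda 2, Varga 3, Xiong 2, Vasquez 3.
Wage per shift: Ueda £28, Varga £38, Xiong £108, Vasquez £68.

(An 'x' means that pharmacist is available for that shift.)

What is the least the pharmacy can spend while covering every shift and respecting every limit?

£346

Mon evening can only be covered by Xiong, so that assignment is forced.
Picking the cheapest available pharmacist for each shift independently would cost £326, but that ignores the shift limits.
An optimal schedule: Mon evening→Xiong, Tue morning→Ueda, Tue afternoon→Vasquez, Tue evening→Ueda+Varga, Wed morning→Varga, Wed afternoon→Varga.
Total: 108 + 28 + 68 + 28 + 38 + 38 + 38 = £346.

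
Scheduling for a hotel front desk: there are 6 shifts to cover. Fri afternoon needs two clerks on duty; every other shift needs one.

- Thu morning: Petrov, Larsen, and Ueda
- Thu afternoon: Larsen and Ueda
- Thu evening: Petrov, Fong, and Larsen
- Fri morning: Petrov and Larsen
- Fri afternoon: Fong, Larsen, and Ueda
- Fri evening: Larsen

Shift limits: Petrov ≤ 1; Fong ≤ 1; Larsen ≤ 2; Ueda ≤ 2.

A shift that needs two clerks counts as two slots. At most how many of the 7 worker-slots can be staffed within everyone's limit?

Total capacity across all clerks is 1+1+2+2 = 6, and 7 slots are needed, so at most 6 can be filled.
An assignment achieving 6: Thu morning→Ueda, Thu afternoon→Larsen, Thu evening→Fong, Fri morning→Petrov, Fri afternoon→Ueda, Fri evening→Larsen.
Loads: Petrov 1/1, Fong 1/1, Larsen 2/2, Ueda 2/2.

6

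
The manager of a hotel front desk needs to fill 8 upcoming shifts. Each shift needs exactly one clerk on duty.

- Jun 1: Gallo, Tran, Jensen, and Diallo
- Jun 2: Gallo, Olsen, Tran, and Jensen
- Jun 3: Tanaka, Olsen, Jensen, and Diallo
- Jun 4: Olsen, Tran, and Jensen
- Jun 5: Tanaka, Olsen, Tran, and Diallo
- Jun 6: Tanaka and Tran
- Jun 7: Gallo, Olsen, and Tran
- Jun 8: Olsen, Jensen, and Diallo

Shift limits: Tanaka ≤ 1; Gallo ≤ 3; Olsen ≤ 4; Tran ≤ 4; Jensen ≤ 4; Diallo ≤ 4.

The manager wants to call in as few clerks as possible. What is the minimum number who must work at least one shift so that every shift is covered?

8 slots to fill and no one can take more than 4, so at least ⌈8/4⌉ = 2 clerks are needed.
Olsen and Tran alone can cover everything: Jun 1→Tran, Jun 2→Olsen, Jun 3→Olsen, Jun 4→Olsen, Jun 5→Tran, Jun 6→Tran, Jun 7→Tran, Jun 8→Olsen.

2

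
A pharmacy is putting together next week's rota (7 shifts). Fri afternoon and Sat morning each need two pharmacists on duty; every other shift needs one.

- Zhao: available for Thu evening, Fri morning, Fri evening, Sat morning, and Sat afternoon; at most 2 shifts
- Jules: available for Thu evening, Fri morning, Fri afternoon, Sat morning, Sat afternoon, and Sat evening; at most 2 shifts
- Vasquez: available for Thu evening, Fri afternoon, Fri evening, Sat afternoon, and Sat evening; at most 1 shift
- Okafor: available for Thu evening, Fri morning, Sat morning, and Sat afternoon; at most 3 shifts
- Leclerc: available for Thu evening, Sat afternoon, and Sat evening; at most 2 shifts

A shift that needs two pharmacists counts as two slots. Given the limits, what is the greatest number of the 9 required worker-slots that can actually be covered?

Total capacity across all pharmacists is 2+2+1+3+2 = 10, and 9 slots are needed, so at most 9 can be filled.
An assignment achieving 9: Thu evening→Okafor, Fri morning→Zhao, Fri afternoon→Jules+Vasquez, Fri evening→Zhao, Sat morning→Jules+Okafor, Sat afternoon→Okafor, Sat evening→Leclerc.
Loads: Zhao 2/2, Jules 2/2, Vasquez 1/1, Okafor 3/3, Leclerc 1/2.

9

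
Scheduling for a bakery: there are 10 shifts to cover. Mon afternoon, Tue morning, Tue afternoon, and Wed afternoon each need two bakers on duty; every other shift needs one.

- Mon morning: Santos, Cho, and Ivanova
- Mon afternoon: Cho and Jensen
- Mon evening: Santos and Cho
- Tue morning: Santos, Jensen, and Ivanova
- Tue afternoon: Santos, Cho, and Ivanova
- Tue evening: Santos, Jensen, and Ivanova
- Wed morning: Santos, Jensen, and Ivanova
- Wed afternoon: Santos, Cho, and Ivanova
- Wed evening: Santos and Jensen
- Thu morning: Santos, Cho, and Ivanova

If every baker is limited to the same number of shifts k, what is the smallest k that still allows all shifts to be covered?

4

With 4 bakers and 14 worker-slots to fill, someone must work at least ⌈14/4⌉ = 4 shifts, so k ≥ 4.
k = 4 works: Mon morning→Santos, Mon afternoon→Cho+Jensen, Mon evening→Santos, Tue morning→Santos+Jensen, Tue afternoon→Cho+Ivanova, Tue evening→Jensen, Wed morning→Jensen, Wed afternoon→Cho+Ivanova, Wed evening→Santos, Thu morning→Cho.
Loads: Santos 4, Cho 4, Jensen 4, Ivanova 2 — all ≤ 4.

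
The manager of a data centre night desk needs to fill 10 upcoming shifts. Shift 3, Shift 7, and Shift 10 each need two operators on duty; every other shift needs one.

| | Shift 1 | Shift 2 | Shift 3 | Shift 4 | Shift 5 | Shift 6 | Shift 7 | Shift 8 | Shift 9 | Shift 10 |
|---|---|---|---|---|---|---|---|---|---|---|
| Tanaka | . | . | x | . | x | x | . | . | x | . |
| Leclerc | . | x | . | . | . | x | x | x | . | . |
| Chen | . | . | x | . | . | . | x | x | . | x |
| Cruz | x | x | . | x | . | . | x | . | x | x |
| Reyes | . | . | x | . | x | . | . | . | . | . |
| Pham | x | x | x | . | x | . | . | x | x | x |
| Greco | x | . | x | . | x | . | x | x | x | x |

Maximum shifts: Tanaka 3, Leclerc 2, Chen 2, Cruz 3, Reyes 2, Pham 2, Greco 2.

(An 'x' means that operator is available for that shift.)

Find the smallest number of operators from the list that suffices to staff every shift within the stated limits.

6

13 slots to fill and no one can take more than 3, so at least ⌈13/3⌉ = 5 operators are needed.
Any 5 operators together have capacity at most 3+3+2+2+2 = 12 < 13 slots, so 5 can never suffice.
Tanaka, Leclerc, Chen, Cruz, Reyes, and Pham alone can cover everything: Shift 1→Cruz, Shift 2→Leclerc, Shift 3→Reyes+Pham, Shift 4→Cruz, Shift 5→Tanaka, Shift 6→Tanaka, Shift 7→Leclerc+Chen, Shift 8→Chen, Shift 9→Tanaka, Shift 10→Cruz+Pham.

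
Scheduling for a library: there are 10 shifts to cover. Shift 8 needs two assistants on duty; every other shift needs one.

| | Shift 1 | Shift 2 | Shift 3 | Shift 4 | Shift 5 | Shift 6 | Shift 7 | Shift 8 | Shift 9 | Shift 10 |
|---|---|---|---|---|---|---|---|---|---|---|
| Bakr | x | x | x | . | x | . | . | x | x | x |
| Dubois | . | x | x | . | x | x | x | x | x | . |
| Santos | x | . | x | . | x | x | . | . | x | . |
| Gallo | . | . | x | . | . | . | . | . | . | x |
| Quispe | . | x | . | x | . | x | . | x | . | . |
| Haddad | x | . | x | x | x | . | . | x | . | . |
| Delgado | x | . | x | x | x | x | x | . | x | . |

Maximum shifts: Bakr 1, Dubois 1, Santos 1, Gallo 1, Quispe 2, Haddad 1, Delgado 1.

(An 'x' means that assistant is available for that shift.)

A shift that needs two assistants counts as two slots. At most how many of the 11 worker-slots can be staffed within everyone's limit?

8

Total capacity across all assistants is 1+1+1+1+2+1+1 = 8, and 11 slots are needed, so at most 8 can be filled.
An assignment achieving 8: Shift 1→Santos, Shift 2→Quispe, Shift 3→Gallo, Shift 4→Quispe, Shift 6→Delgado, Shift 7→Dubois, Shift 8→Haddad, Shift 10→Bakr.
Loads: Bakr 1/1, Dubois 1/1, Santos 1/1, Gallo 1/1, Quispe 2/2, Haddad 1/1, Delgado 1/1.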